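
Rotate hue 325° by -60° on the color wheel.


New hue = (H + rotation) mod 360
New hue = (325 -60) mod 360
= 265 mod 360
= 265°


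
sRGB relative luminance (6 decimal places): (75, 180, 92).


Linearize each channel (sRGB transfer function): c = v/255; c_lin = c/12.92 if c ≤ 0.04045, else ((c+0.055)/1.055)^2.4
  R: 75/255 ≈ 0.294118 > 0.04045 → ((0.294118+0.055)/1.055)^2.4 ≈ 0.070360
  G: 180/255 ≈ 0.705882 > 0.04045 → ((0.705882+0.055)/1.055)^2.4 ≈ 0.456411
  B: 92/255 ≈ 0.360784 > 0.04045 → ((0.360784+0.055)/1.055)^2.4 ≈ 0.107023
R_lin = 0.070360, G_lin = 0.456411, B_lin = 0.107023
L = 0.2126×R + 0.7152×G + 0.0722×B
L = 0.2126×0.070360 + 0.7152×0.456411 + 0.0722×0.107023
L ≈ 0.349111


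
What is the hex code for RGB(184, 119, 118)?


R = 184 → B8 (hex)
G = 119 → 77 (hex)
B = 118 → 76 (hex)
Hex = #B87776


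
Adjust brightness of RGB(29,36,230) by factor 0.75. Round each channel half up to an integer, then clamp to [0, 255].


Multiply each channel by 0.75, round half up, clamp to [0, 255]
R: 29×0.75 = 21.75 → round → 22
G: 36×0.75 = 27
B: 230×0.75 = 172.5 → round → 173
= RGB(22, 27, 173)


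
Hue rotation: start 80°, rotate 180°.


New hue = (H + rotation) mod 360
New hue = (80 + 180) mod 360
= 260 mod 360
= 260°


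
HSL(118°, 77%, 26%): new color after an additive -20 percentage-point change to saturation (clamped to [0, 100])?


Original S = 77%
Adjustment = -20 percentage points
New S = 77 + (-20) = 57
Clamp to [0, 100] → 57
= HSL(118°, 57%, 26%)


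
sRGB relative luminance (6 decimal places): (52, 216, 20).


Linearize each channel (sRGB transfer function): c = v/255; c_lin = c/12.92 if c ≤ 0.04045, else ((c+0.055)/1.055)^2.4
  R: 52/255 ≈ 0.203922 > 0.04045 → ((0.203922+0.055)/1.055)^2.4 ≈ 0.034340
  G: 216/255 ≈ 0.847059 > 0.04045 → ((0.847059+0.055)/1.055)^2.4 ≈ 0.686685
  B: 20/255 ≈ 0.078431 > 0.04045 → ((0.078431+0.055)/1.055)^2.4 ≈ 0.006995
R_lin = 0.034340, G_lin = 0.686685, B_lin = 0.006995
L = 0.2126×R + 0.7152×G + 0.0722×B
L = 0.2126×0.034340 + 0.7152×0.686685 + 0.0722×0.006995
L ≈ 0.498923


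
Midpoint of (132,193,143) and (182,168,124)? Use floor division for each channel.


Midpoint: each channel = ⌊(C₁+C₂)/2⌋
R: ⌊(132+182)/2⌋ = 157
G: ⌊(193+168)/2⌋ = 180
B: ⌊(143+124)/2⌋ = 133
= RGB(157, 180, 133)


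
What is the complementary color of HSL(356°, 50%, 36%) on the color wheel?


Complement = opposite side of color wheel = hue + 180°
H' = (356 + 180) mod 360 = 176°
S and L unchanged.
= HSL(176°, 50%, 36%)


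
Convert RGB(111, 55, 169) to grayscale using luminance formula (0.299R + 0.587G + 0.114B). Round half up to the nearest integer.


Gray = 0.299×R + 0.587×G + 0.114×B
Gray = 0.299×111 + 0.587×55 + 0.114×169
Gray = 33.189 + 32.285 + 19.266
Gray = 84.740 → round half up → 85
Gray = 85


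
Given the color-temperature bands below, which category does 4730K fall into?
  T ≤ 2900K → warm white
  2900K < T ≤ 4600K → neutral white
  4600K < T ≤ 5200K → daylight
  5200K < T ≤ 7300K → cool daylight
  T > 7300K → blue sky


Temperature: 4730K
4600K < 4730K ≤ 5200K → daylight
Classification: daylight


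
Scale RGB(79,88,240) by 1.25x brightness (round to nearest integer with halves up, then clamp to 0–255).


Multiply each channel by 1.25, round half up, clamp to [0, 255]
R: 79×1.25 = 98.75 → round → 99
G: 88×1.25 = 110
B: 240×1.25 = 300 → clamp → 255
= RGB(99, 110, 255)


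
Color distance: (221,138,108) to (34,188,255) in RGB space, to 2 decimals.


d = √[(R₁-R₂)² + (G₁-G₂)² + (B₁-B₂)²]
d = √[(221-34)² + (138-188)² + (108-255)²]
d = √[34969 + 2500 + 21609]
d = √59078
d ≈ 243.06


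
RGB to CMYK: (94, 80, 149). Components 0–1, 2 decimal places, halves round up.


R'=94/255≈0.3686, G'=80/255≈0.3137, B'=149/255≈0.5843
K = 1 - max(R',G',B') = 1 - 149/255 = 106/255 = 0.41568… → 0.42
(1-R'-K)/(1-K) simplifies to (max-R)/max with max = 149:
C = (149-94)/149 = 55/149 = 0.36912… → 0.37
M = (149-80)/149 = 69/149 = 0.46308… → 0.46
Y = (149-149)/149 = 0/149 = 0 → 0.00
= CMYK(0.37, 0.46, 0.00, 0.42)


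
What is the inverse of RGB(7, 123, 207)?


Invert: (255-R, 255-G, 255-B)
R: 255-7 = 248
G: 255-123 = 132
B: 255-207 = 48
= RGB(248, 132, 48)


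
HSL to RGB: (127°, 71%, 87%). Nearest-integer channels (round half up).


H=127°, S=0.71, L=0.87
C = (1-|2L-1|)×S = (1-|0.74|)×0.71 = 0.1846
H' = H/60 = 127/60 ≈ 2.1167; X = C×(1-|H' mod 2 - 1|) ≈ 0.0215
m = L - C/2 = 0.87 - 0.0923 = 0.7777
Sector ⌊H'⌋ = 2 → (R',G',B') = (0.0, 0.1846, ≈0.0215)
RGB = ((R'+m)×255, (G'+m)×255, (B'+m)×255) = (198.3135, 245.3865, 203.80535)
Round half up → RGB(198, 245, 204)


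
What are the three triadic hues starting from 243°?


Triadic: equally spaced at 120° intervals
H1 = 243°
H2 = (243 + 120) mod 360 = 3°
H3 = (243 + 240) mod 360 = 123°
Triadic = 243°, 3°, 123°


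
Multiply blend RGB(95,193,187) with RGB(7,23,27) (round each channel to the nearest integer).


Multiply: C = A×B/255, rounded to nearest integer
R: 95×7/255 = 665/255 ≈ 2.608 → 3
G: 193×23/255 = 4439/255 ≈ 17.408 → 17
B: 187×27/255 = 5049/255 ≈ 19.800 → 20
= RGB(3, 17, 20)


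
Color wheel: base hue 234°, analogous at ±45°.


Base hue: 234°
Left analog: (234 - 45) mod 360 = 189°
Right analog: (234 + 45) mod 360 = 279°
Analogous hues = 189° and 279°


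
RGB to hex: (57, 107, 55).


R = 57 → 39 (hex)
G = 107 → 6B (hex)
B = 55 → 37 (hex)
Hex = #396B37


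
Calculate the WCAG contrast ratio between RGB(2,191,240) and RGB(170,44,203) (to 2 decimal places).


Linearize each sRGB channel c=v/255: c/12.92 if c ≤ 0.04045 else ((c+0.055)/1.055)^2.4
L = 0.2126×R_lin + 0.7152×G_lin + 0.0722×B_lin
Color 1 (2,191,240):
  R=2: 2/255≈0.0078 ≤ 0.04045 → 0.0078/12.92 ≈ 0.00061
  G=191: 191/255≈0.7490 > 0.04045 → ((0.7490+0.055)/1.055)^2.4 ≈ 0.52100
  B=240: 240/255≈0.9412 > 0.04045 → ((0.9412+0.055)/1.055)^2.4 ≈ 0.87137
  L1 = 0.2126×0.00061 + 0.7152×0.52100 + 0.0722×0.87137 ≈ 0.43566
Color 2 (170,44,203):
  R=170: 170/255≈0.6667 > 0.04045 → ((0.6667+0.055)/1.055)^2.4 ≈ 0.40198
  G=44: 44/255≈0.1725 > 0.04045 → ((0.1725+0.055)/1.055)^2.4 ≈ 0.02519
  B=203: 203/255≈0.7961 > 0.04045 → ((0.7961+0.055)/1.055)^2.4 ≈ 0.59720
  L2 = 0.2126×0.40198 + 0.7152×0.02519 + 0.0722×0.59720 ≈ 0.14659
Lighter = 0.43566, Darker = 0.14659
Ratio = (L_lighter + 0.05) / (L_darker + 0.05)
Ratio = (0.43566 + 0.05) / (0.14659 + 0.05) = 0.48566 / 0.19659 ≈ 2.4704
Ratio ≈ 2.47:1


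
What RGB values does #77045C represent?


77 → 119 (R)
04 → 4 (G)
5C → 92 (B)
= RGB(119, 4, 92)


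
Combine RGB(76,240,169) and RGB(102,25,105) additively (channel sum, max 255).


Additive: each channel = min(255, C₁+C₂)
R: 76+102 = 178 → 178
G: 240+25 = 265 → 255
B: 169+105 = 274 → 255
= RGB(178, 255, 255)


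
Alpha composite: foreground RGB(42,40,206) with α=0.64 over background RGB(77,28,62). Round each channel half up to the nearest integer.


C = α×F + (1-α)×B, with 1-α = 0.36
R: 0.64×42 + 0.36×77 = 26.88 + 27.72 = 54.60 → 55
G: 0.64×40 + 0.36×28 = 25.60 + 10.08 = 35.68 → 36
B: 0.64×206 + 0.36×62 = 131.84 + 22.32 = 154.16 → 154
= RGB(55, 36, 154)


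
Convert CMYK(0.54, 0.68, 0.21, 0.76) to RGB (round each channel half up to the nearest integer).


R = 255 × (1-C) × (1-K) = 255 × 0.46 × 0.24 = 28.152 → 28
G = 255 × (1-M) × (1-K) = 255 × 0.32 × 0.24 = 19.584 → 20
B = 255 × (1-Y) × (1-K) = 255 × 0.79 × 0.24 = 48.348 → 48
= RGB(28, 20, 48)


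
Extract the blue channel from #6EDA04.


Color: #6EDA04
R = 6E = 110
G = DA = 218
B = 04 = 4
Blue = 4


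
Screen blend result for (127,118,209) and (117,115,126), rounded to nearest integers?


Screen: C = 255 - (255-A)×(255-B)/255, rounded to nearest integer
R: 255 - (255-127)×(255-117)/255 = 255 - 17664/255 ≈ 255 - 69.271 = 185.729 → 186
G: 255 - (255-118)×(255-115)/255 = 255 - 19180/255 ≈ 255 - 75.216 = 179.784 → 180
B: 255 - (255-209)×(255-126)/255 = 255 - 5934/255 ≈ 255 - 23.271 = 231.729 → 232
= RGB(186, 180, 232)


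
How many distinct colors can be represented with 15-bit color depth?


Colors = 2^bits = 2^15
= 32,768 colors


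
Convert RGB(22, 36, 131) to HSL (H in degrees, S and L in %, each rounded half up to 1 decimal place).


Normalize: R'=22/255≈0.0863, G'=36/255≈0.1412, B'=131/255≈0.5137
Max=131/255, Min=22/255, Δ=Max-Min=109/255
L = (Max+Min)/2 = (131+22)/510 = 153/510 = 0.3 → L = 30.0%
L ≤ 0.5 → S = Δ/(Max+Min) = 109/(131+22) = 109/153 = 0.71241… → S = 71.2%
(the 1/255 factors cancel in S and H, so raw channel differences can be used)
Max is B' → H = 60 × ((R-G)/Δ + 4) = 60 × ((22-36)/109 + 4)
  -14/109 + 4 = -0.1284… + 4 = 3.8715…
  H = 60 × 3.8715… = 232.293…° → H = 232.3°
= HSL(232.3°, 71.2%, 30.0%)


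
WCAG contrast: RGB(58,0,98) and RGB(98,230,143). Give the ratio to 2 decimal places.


Linearize each sRGB channel c=v/255: c/12.92 if c ≤ 0.04045 else ((c+0.055)/1.055)^2.4
L = 0.2126×R_lin + 0.7152×G_lin + 0.0722×B_lin
Color 1 (58,0,98):
  R=58: 58/255≈0.2275 > 0.04045 → ((0.2275+0.055)/1.055)^2.4 ≈ 0.04231
  G=0: 0/255≈0.0000 ≤ 0.04045 → 0.0000/12.92 ≈ 0.00000
  B=98: 98/255≈0.3843 > 0.04045 → ((0.3843+0.055)/1.055)^2.4 ≈ 0.12214
  L1 = 0.2126×0.04231 + 0.7152×0.00000 + 0.0722×0.12214 ≈ 0.01781
Color 2 (98,230,143):
  R=98: 98/255≈0.3843 > 0.04045 → ((0.3843+0.055)/1.055)^2.4 ≈ 0.12214
  G=230: 230/255≈0.9020 > 0.04045 → ((0.9020+0.055)/1.055)^2.4 ≈ 0.79130
  B=143: 143/255≈0.5608 > 0.04045 → ((0.5608+0.055)/1.055)^2.4 ≈ 0.27468
  L2 = 0.2126×0.12214 + 0.7152×0.79130 + 0.0722×0.27468 ≈ 0.61173
Lighter = 0.61173, Darker = 0.01781
Ratio = (L_lighter + 0.05) / (L_darker + 0.05)
Ratio = (0.61173 + 0.05) / (0.01781 + 0.05) = 0.66173 / 0.06781 ≈ 9.7581
Ratio ≈ 9.76:1


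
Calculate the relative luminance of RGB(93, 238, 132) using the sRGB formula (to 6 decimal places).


Linearize each channel (sRGB transfer function): c = v/255; c_lin = c/12.92 if c ≤ 0.04045, else ((c+0.055)/1.055)^2.4
  R: 93/255 ≈ 0.364706 > 0.04045 → ((0.364706+0.055)/1.055)^2.4 ≈ 0.109462
  G: 238/255 ≈ 0.933333 > 0.04045 → ((0.933333+0.055)/1.055)^2.4 ≈ 0.854993
  B: 132/255 ≈ 0.517647 > 0.04045 → ((0.517647+0.055)/1.055)^2.4 ≈ 0.230740
R_lin = 0.109462, G_lin = 0.854993, B_lin = 0.230740
L = 0.2126×R + 0.7152×G + 0.0722×B
L = 0.2126×0.109462 + 0.7152×0.854993 + 0.0722×0.230740
L ≈ 0.651422


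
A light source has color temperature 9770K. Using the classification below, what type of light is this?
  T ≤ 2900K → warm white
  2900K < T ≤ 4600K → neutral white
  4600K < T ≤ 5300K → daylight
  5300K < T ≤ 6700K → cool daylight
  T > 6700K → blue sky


Temperature: 9770K
9770K > 6700K → blue sky
Classification: blue sky


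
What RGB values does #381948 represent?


38 → 56 (R)
19 → 25 (G)
48 → 72 (B)
= RGB(56, 25, 72)


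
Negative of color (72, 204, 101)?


Invert: (255-R, 255-G, 255-B)
R: 255-72 = 183
G: 255-204 = 51
B: 255-101 = 154
= RGB(183, 51, 154)


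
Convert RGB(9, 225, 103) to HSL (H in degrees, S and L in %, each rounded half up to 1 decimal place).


Normalize: R'=9/255≈0.0353, G'=225/255≈0.8824, B'=103/255≈0.4039
Max=225/255, Min=9/255, Δ=Max-Min=216/255
L = (Max+Min)/2 = (225+9)/510 = 234/510 = 0.45882… → L = 45.9%
L ≤ 0.5 → S = Δ/(Max+Min) = 216/(225+9) = 216/234 = 0.92307… → S = 92.3%
(the 1/255 factors cancel in S and H, so raw channel differences can be used)
Max is G' → H = 60 × ((B-R)/Δ + 2) = 60 × ((103-9)/216 + 2)
  94/216 + 2 = 0.4351… + 2 = 2.4351…
  H = 60 × 2.4351… = 146.111…° → H = 146.1°
= HSL(146.1°, 92.3%, 45.9%)


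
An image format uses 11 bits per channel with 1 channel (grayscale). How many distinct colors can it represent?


Total bits = 11 bits/channel × 1 channels = 11 bits
Distinct colors = 2^11
= 2,048 colors


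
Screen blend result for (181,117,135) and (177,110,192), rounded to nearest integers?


Screen: C = 255 - (255-A)×(255-B)/255, rounded to nearest integer
R: 255 - (255-181)×(255-177)/255 = 255 - 5772/255 ≈ 255 - 22.635 = 232.365 → 232
G: 255 - (255-117)×(255-110)/255 = 255 - 20010/255 ≈ 255 - 78.471 = 176.529 → 177
B: 255 - (255-135)×(255-192)/255 = 255 - 7560/255 ≈ 255 - 29.647 = 225.353 → 225
= RGB(232, 177, 225)


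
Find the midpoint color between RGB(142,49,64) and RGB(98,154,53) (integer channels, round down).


Midpoint: each channel = ⌊(C₁+C₂)/2⌋
R: ⌊(142+98)/2⌋ = 120
G: ⌊(49+154)/2⌋ = 101
B: ⌊(64+53)/2⌋ = 58
= RGB(120, 101, 58)


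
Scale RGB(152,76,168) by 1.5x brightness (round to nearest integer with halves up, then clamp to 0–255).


Multiply each channel by 1.5, round half up, clamp to [0, 255]
R: 152×1.5 = 228
G: 76×1.5 = 114
B: 168×1.5 = 252
= RGB(228, 114, 252)


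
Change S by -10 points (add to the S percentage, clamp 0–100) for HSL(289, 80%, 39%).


Original S = 80%
Adjustment = -10 percentage points
New S = 80 + (-10) = 70
Clamp to [0, 100] → 70
= HSL(289°, 70%, 39%)


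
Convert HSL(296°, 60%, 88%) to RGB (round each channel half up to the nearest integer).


H=296°, S=0.60, L=0.88
C = (1-|2L-1|)×S = (1-|0.76|)×0.60 = 0.144
H' = H/60 = 296/60 ≈ 4.9333; X = C×(1-|H' mod 2 - 1|) = 0.1344
m = L - C/2 = 0.88 - 0.072 = 0.808
Sector ⌊H'⌋ = 4 → (R',G',B') = (0.1344, 0.0, 0.144)
RGB = ((R'+m)×255, (G'+m)×255, (B'+m)×255) = (240.312, 206.04, 242.76)
Round half up → RGB(240, 206, 243)


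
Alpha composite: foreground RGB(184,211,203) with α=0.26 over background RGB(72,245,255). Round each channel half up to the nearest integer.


C = α×F + (1-α)×B, with 1-α = 0.74
R: 0.26×184 + 0.74×72 = 47.84 + 53.28 = 101.12 → 101
G: 0.26×211 + 0.74×245 = 54.86 + 181.30 = 236.16 → 236
B: 0.26×203 + 0.74×255 = 52.78 + 188.70 = 241.48 → 241
= RGB(101, 236, 241)


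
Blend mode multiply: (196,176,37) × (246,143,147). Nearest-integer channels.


Multiply: C = A×B/255, rounded to nearest integer
R: 196×246/255 = 48216/255 ≈ 189.082 → 189
G: 176×143/255 = 25168/255 ≈ 98.698 → 99
B: 37×147/255 = 5439/255 ≈ 21.329 → 21
= RGB(189, 99, 21)


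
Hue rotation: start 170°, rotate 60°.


New hue = (H + rotation) mod 360
New hue = (170 + 60) mod 360
= 230 mod 360
= 230°


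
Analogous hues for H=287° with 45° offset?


Base hue: 287°
Left analog: (287 - 45) mod 360 = 242°
Right analog: (287 + 45) mod 360 = 332°
Analogous hues = 242° and 332°


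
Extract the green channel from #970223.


Color: #970223
R = 97 = 151
G = 02 = 2
B = 23 = 35
Green = 2


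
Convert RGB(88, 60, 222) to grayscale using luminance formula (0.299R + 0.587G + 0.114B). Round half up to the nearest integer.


Gray = 0.299×R + 0.587×G + 0.114×B
Gray = 0.299×88 + 0.587×60 + 0.114×222
Gray = 26.312 + 35.220 + 25.308
Gray = 86.840 → round half up → 87
Gray = 87


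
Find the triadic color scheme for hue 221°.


Triadic: equally spaced at 120° intervals
H1 = 221°
H2 = (221 + 120) mod 360 = 341°
H3 = (221 + 240) mod 360 = 101°
Triadic = 221°, 341°, 101°


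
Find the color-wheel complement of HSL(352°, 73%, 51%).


Complement = opposite side of color wheel = hue + 180°
H' = (352 + 180) mod 360 = 172°
S and L unchanged.
= HSL(172°, 73%, 51%)


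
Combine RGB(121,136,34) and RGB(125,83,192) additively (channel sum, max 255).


Additive: each channel = min(255, C₁+C₂)
R: 121+125 = 246 → 246
G: 136+83 = 219 → 219
B: 34+192 = 226 → 226
= RGB(246, 219, 226)


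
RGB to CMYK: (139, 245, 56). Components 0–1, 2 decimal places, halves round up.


R'=139/255≈0.5451, G'=245/255≈0.9608, B'=56/255≈0.2196
K = 1 - max(R',G',B') = 1 - 245/255 = 10/255 = 0.03921… → 0.04
(1-R'-K)/(1-K) simplifies to (max-R)/max with max = 245:
C = (245-139)/245 = 106/245 = 0.43265… → 0.43
M = (245-245)/245 = 0/245 = 0 → 0.00
Y = (245-56)/245 = 189/245 = 0.77142… → 0.77
= CMYK(0.43, 0.00, 0.77, 0.04)


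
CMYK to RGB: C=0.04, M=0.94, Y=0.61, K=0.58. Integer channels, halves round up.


R = 255 × (1-C) × (1-K) = 255 × 0.96 × 0.42 = 102.816 → 103
G = 255 × (1-M) × (1-K) = 255 × 0.06 × 0.42 = 6.426 → 6
B = 255 × (1-Y) × (1-K) = 255 × 0.39 × 0.42 = 41.769 → 42
= RGB(103, 6, 42)


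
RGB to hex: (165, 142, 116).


R = 165 → A5 (hex)
G = 142 → 8E (hex)
B = 116 → 74 (hex)
Hex = #A58E74


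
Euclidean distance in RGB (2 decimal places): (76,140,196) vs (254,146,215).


d = √[(R₁-R₂)² + (G₁-G₂)² + (B₁-B₂)²]
d = √[(76-254)² + (140-146)² + (196-215)²]
d = √[31684 + 36 + 361]
d = √32081
d ≈ 179.11


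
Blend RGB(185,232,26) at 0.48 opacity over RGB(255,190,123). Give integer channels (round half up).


C = α×F + (1-α)×B, with 1-α = 0.52
R: 0.48×185 + 0.52×255 = 88.80 + 132.60 = 221.40 → 221
G: 0.48×232 + 0.52×190 = 111.36 + 98.80 = 210.16 → 210
B: 0.48×26 + 0.52×123 = 12.48 + 63.96 = 76.44 → 76
= RGB(221, 210, 76)


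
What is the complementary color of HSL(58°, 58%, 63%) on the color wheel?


Complement = opposite side of color wheel = hue + 180°
H' = (58 + 180) mod 360 = 238°
S and L unchanged.
= HSL(238°, 58%, 63%)


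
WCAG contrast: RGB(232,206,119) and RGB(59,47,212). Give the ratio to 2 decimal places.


Linearize each sRGB channel c=v/255: c/12.92 if c ≤ 0.04045 else ((c+0.055)/1.055)^2.4
L = 0.2126×R_lin + 0.7152×G_lin + 0.0722×B_lin
Color 1 (232,206,119):
  R=232: 232/255≈0.9098 > 0.04045 → ((0.9098+0.055)/1.055)^2.4 ≈ 0.80695
  G=206: 206/255≈0.8078 > 0.04045 → ((0.8078+0.055)/1.055)^2.4 ≈ 0.61721
  B=119: 119/255≈0.4667 > 0.04045 → ((0.4667+0.055)/1.055)^2.4 ≈ 0.18447
  L1 = 0.2126×0.80695 + 0.7152×0.61721 + 0.0722×0.18447 ≈ 0.62630
Color 2 (59,47,212):
  R=59: 59/255≈0.2314 > 0.04045 → ((0.2314+0.055)/1.055)^2.4 ≈ 0.04374
  G=47: 47/255≈0.1843 > 0.04045 → ((0.1843+0.055)/1.055)^2.4 ≈ 0.02843
  B=212: 212/255≈0.8314 > 0.04045 → ((0.8314+0.055)/1.055)^2.4 ≈ 0.65837
  L2 = 0.2126×0.04374 + 0.7152×0.02843 + 0.0722×0.65837 ≈ 0.07716
Lighter = 0.62630, Darker = 0.07716
Ratio = (L_lighter + 0.05) / (L_darker + 0.05)
Ratio = (0.62630 + 0.05) / (0.07716 + 0.05) = 0.67630 / 0.12716 ≈ 5.3184
Ratio ≈ 5.32:1


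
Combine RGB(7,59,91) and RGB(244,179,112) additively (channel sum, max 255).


Additive: each channel = min(255, C₁+C₂)
R: 7+244 = 251 → 251
G: 59+179 = 238 → 238
B: 91+112 = 203 → 203
= RGB(251, 238, 203)


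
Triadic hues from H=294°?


Triadic: equally spaced at 120° intervals
H1 = 294°
H2 = (294 + 120) mod 360 = 54°
H3 = (294 + 240) mod 360 = 174°
Triadic = 294°, 54°, 174°


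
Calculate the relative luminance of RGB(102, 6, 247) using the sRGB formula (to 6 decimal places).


Linearize each channel (sRGB transfer function): c = v/255; c_lin = c/12.92 if c ≤ 0.04045, else ((c+0.055)/1.055)^2.4
  R: 102/255 ≈ 0.400000 > 0.04045 → ((0.400000+0.055)/1.055)^2.4 ≈ 0.132868
  G: 6/255 ≈ 0.023529 ≤ 0.04045 → 0.023529/12.92 ≈ 0.001821
  B: 247/255 ≈ 0.968627 > 0.04045 → ((0.968627+0.055)/1.055)^2.4 ≈ 0.930111
R_lin = 0.132868, G_lin = 0.001821, B_lin = 0.930111
L = 0.2126×R + 0.7152×G + 0.0722×B
L = 0.2126×0.132868 + 0.7152×0.001821 + 0.0722×0.930111
L ≈ 0.096704


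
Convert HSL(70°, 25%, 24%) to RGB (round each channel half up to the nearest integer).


H=70°, S=0.25, L=0.24
C = (1-|2L-1|)×S = (1-|-0.52|)×0.25 = 0.12
H' = H/60 = 70/60 ≈ 1.1667; X = C×(1-|H' mod 2 - 1|) = 0.1
m = L - C/2 = 0.24 - 0.06 = 0.18
Sector ⌊H'⌋ = 1 → (R',G',B') = (0.1, 0.12, 0.0)
RGB = ((R'+m)×255, (G'+m)×255, (B'+m)×255) = (71.4, 76.5, 45.9)
Round half up → RGB(71, 77, 46)


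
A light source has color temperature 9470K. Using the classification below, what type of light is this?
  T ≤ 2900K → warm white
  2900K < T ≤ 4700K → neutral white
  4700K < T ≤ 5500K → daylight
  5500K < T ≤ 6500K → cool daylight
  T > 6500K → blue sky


Temperature: 9470K
9470K > 6500K → blue sky
Classification: blue sky


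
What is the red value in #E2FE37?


Color: #E2FE37
R = E2 = 226
G = FE = 254
B = 37 = 55
Red = 226


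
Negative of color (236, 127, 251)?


Invert: (255-R, 255-G, 255-B)
R: 255-236 = 19
G: 255-127 = 128
B: 255-251 = 4
= RGB(19, 128, 4)


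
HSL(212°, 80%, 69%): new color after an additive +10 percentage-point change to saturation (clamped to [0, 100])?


Original S = 80%
Adjustment = +10 percentage points
New S = 80 + (10) = 90
Clamp to [0, 100] → 90
= HSL(212°, 90%, 69%)


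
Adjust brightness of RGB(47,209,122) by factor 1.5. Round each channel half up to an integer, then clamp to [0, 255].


Multiply each channel by 1.5, round half up, clamp to [0, 255]
R: 47×1.5 = 70.5 → round → 71
G: 209×1.5 = 313.5 → round → 314 → clamp → 255
B: 122×1.5 = 183
= RGB(71, 255, 183)


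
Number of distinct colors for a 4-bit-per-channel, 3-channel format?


Total bits = 4 bits/channel × 3 channels = 12 bits
Distinct colors = 2^12
= 4,096 colors


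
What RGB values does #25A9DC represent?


25 → 37 (R)
A9 → 169 (G)
DC → 220 (B)
= RGB(37, 169, 220)


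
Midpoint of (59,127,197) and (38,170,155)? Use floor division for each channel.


Midpoint: each channel = ⌊(C₁+C₂)/2⌋
R: ⌊(59+38)/2⌋ = 48
G: ⌊(127+170)/2⌋ = 148
B: ⌊(197+155)/2⌋ = 176
= RGB(48, 148, 176)


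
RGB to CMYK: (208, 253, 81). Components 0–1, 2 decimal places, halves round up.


R'=208/255≈0.8157, G'=253/255≈0.9922, B'=81/255≈0.3176
K = 1 - max(R',G',B') = 1 - 253/255 = 2/255 = 0.00784… → 0.01
(1-R'-K)/(1-K) simplifies to (max-R)/max with max = 253:
C = (253-208)/253 = 45/253 = 0.17786… → 0.18
M = (253-253)/253 = 0/253 = 0 → 0.00
Y = (253-81)/253 = 172/253 = 0.67984… → 0.68
= CMYK(0.18, 0.00, 0.68, 0.01)


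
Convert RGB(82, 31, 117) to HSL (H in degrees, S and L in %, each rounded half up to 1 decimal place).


Normalize: R'=82/255≈0.3216, G'=31/255≈0.1216, B'=117/255≈0.4588
Max=117/255, Min=31/255, Δ=Max-Min=86/255
L = (Max+Min)/2 = (117+31)/510 = 148/510 = 0.29019… → L = 29.0%
L ≤ 0.5 → S = Δ/(Max+Min) = 86/(117+31) = 86/148 = 0.58108… → S = 58.1%
(the 1/255 factors cancel in S and H, so raw channel differences can be used)
Max is B' → H = 60 × ((R-G)/Δ + 4) = 60 × ((82-31)/86 + 4)
  51/86 + 4 = 0.5930… + 4 = 4.5930…
  H = 60 × 4.5930… = 275.581…° → H = 275.6°
= HSL(275.6°, 58.1%, 29.0%)


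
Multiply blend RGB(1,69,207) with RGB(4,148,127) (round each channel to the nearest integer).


Multiply: C = A×B/255, rounded to nearest integer
R: 1×4/255 = 4/255 ≈ 0.016 → 0
G: 69×148/255 = 10212/255 ≈ 40.047 → 40
B: 207×127/255 = 26289/255 ≈ 103.094 → 103
= RGB(0, 40, 103)


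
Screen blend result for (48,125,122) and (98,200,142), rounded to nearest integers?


Screen: C = 255 - (255-A)×(255-B)/255, rounded to nearest integer
R: 255 - (255-48)×(255-98)/255 = 255 - 32499/255 ≈ 255 - 127.447 = 127.553 → 128
G: 255 - (255-125)×(255-200)/255 = 255 - 7150/255 ≈ 255 - 28.039 = 226.961 → 227
B: 255 - (255-122)×(255-142)/255 = 255 - 15029/255 ≈ 255 - 58.937 = 196.063 → 196
= RGB(128, 227, 196)


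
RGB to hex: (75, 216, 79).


R = 75 → 4B (hex)
G = 216 → D8 (hex)
B = 79 → 4F (hex)
Hex = #4BD84F


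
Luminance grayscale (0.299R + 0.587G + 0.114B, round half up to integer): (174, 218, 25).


Gray = 0.299×R + 0.587×G + 0.114×B
Gray = 0.299×174 + 0.587×218 + 0.114×25
Gray = 52.026 + 127.966 + 2.850
Gray = 182.842 → round half up → 183
Gray = 183


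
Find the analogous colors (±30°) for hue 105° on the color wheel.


Base hue: 105°
Left analog: (105 - 30) mod 360 = 75°
Right analog: (105 + 30) mod 360 = 135°
Analogous hues = 75° and 135°


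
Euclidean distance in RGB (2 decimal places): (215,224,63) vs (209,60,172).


d = √[(R₁-R₂)² + (G₁-G₂)² + (B₁-B₂)²]
d = √[(215-209)² + (224-60)² + (63-172)²]
d = √[36 + 26896 + 11881]
d = √38813
d ≈ 197.01


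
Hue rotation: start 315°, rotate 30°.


New hue = (H + rotation) mod 360
New hue = (315 + 30) mod 360
= 345 mod 360
= 345°


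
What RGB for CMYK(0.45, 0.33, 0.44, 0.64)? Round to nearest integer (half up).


R = 255 × (1-C) × (1-K) = 255 × 0.55 × 0.36 = 50.49 → 50
G = 255 × (1-M) × (1-K) = 255 × 0.67 × 0.36 = 61.506 → 62
B = 255 × (1-Y) × (1-K) = 255 × 0.56 × 0.36 = 51.408 → 51
= RGB(50, 62, 51)


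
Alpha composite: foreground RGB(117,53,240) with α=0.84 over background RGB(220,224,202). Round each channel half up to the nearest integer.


C = α×F + (1-α)×B, with 1-α = 0.16
R: 0.84×117 + 0.16×220 = 98.28 + 35.20 = 133.48 → 133
G: 0.84×53 + 0.16×224 = 44.52 + 35.84 = 80.36 → 80
B: 0.84×240 + 0.16×202 = 201.60 + 32.32 = 233.92 → 234
= RGB(133, 80, 234)


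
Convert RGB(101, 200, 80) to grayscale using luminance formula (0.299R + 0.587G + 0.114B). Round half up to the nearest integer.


Gray = 0.299×R + 0.587×G + 0.114×B
Gray = 0.299×101 + 0.587×200 + 0.114×80
Gray = 30.199 + 117.400 + 9.120
Gray = 156.719 → round half up → 157
Gray = 157


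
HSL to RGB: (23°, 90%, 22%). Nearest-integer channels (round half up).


H=23°, S=0.90, L=0.22
C = (1-|2L-1|)×S = (1-|-0.56|)×0.90 = 0.396
H' = H/60 = 23/60 ≈ 0.3833; X = C×(1-|H' mod 2 - 1|) = 0.1518
m = L - C/2 = 0.22 - 0.198 = 0.022
Sector ⌊H'⌋ = 0 → (R',G',B') = (0.396, 0.1518, 0.0)
RGB = ((R'+m)×255, (G'+m)×255, (B'+m)×255) = (106.59, 44.319, 5.61)
Round half up → RGB(107, 44, 6)


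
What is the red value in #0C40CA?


Color: #0C40CA
R = 0C = 12
G = 40 = 64
B = CA = 202
Red = 12


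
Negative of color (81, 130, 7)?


Invert: (255-R, 255-G, 255-B)
R: 255-81 = 174
G: 255-130 = 125
B: 255-7 = 248
= RGB(174, 125, 248)


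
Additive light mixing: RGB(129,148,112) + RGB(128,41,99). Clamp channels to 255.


Additive: each channel = min(255, C₁+C₂)
R: 129+128 = 257 → 255
G: 148+41 = 189 → 189
B: 112+99 = 211 → 211
= RGB(255, 189, 211)


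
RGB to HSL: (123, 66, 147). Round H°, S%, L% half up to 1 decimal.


Normalize: R'=123/255≈0.4824, G'=66/255≈0.2588, B'=147/255≈0.5765
Max=147/255, Min=66/255, Δ=Max-Min=81/255
L = (Max+Min)/2 = (147+66)/510 = 213/510 = 0.41764… → L = 41.8%
L ≤ 0.5 → S = Δ/(Max+Min) = 81/(147+66) = 81/213 = 0.38028… → S = 38.0%
(the 1/255 factors cancel in S and H, so raw channel differences can be used)
Max is B' → H = 60 × ((R-G)/Δ + 4) = 60 × ((123-66)/81 + 4)
  57/81 + 4 = 0.7037… + 4 = 4.7037…
  H = 60 × 4.7037… = 282.222…° → H = 282.2°
= HSL(282.2°, 38.0%, 41.8%)


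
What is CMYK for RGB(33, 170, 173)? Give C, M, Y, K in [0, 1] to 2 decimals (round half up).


R'=33/255≈0.1294, G'=170/255≈0.6667, B'=173/255≈0.6784
K = 1 - max(R',G',B') = 1 - 173/255 = 82/255 = 0.32156… → 0.32
(1-R'-K)/(1-K) simplifies to (max-R)/max with max = 173:
C = (173-33)/173 = 140/173 = 0.80924… → 0.81
M = (173-170)/173 = 3/173 = 0.01734… → 0.02
Y = (173-173)/173 = 0/173 = 0 → 0.00
= CMYK(0.81, 0.02, 0.00, 0.32)


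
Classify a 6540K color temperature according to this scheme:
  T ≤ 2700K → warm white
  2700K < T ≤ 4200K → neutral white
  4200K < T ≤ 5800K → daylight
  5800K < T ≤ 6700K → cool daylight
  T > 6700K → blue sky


Temperature: 6540K
5800K < 6540K ≤ 6700K → cool daylight
Classification: cool daylight


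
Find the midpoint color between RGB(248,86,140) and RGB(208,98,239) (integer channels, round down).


Midpoint: each channel = ⌊(C₁+C₂)/2⌋
R: ⌊(248+208)/2⌋ = 228
G: ⌊(86+98)/2⌋ = 92
B: ⌊(140+239)/2⌋ = 189
= RGB(228, 92, 189)


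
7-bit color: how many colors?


Colors = 2^bits = 2^7
= 128 colors


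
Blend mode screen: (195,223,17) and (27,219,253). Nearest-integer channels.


Screen: C = 255 - (255-A)×(255-B)/255, rounded to nearest integer
R: 255 - (255-195)×(255-27)/255 = 255 - 13680/255 ≈ 255 - 53.647 = 201.353 → 201
G: 255 - (255-223)×(255-219)/255 = 255 - 1152/255 ≈ 255 - 4.518 = 250.482 → 250
B: 255 - (255-17)×(255-253)/255 = 255 - 476/255 ≈ 255 - 1.867 = 253.133 → 253
= RGB(201, 250, 253)


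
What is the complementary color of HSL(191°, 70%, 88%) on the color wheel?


Complement = opposite side of color wheel = hue + 180°
H' = (191 + 180) mod 360 = 11°
S and L unchanged.
= HSL(11°, 70%, 88%)


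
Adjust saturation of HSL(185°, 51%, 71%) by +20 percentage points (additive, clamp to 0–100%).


Original S = 51%
Adjustment = +20 percentage points
New S = 51 + (20) = 71
Clamp to [0, 100] → 71
= HSL(185°, 71%, 71%)


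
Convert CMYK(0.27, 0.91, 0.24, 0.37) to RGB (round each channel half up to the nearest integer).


R = 255 × (1-C) × (1-K) = 255 × 0.73 × 0.63 = 117.2745 → 117
G = 255 × (1-M) × (1-K) = 255 × 0.09 × 0.63 = 14.4585 → 14
B = 255 × (1-Y) × (1-K) = 255 × 0.76 × 0.63 = 122.094 → 122
= RGB(117, 14, 122)


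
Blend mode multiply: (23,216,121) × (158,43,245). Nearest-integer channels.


Multiply: C = A×B/255, rounded to nearest integer
R: 23×158/255 = 3634/255 ≈ 14.251 → 14
G: 216×43/255 = 9288/255 ≈ 36.424 → 36
B: 121×245/255 = 29645/255 ≈ 116.255 → 116
= RGB(14, 36, 116)


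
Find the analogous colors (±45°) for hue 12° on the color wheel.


Base hue: 12°
Left analog: (12 - 45) mod 360 = 327°
Right analog: (12 + 45) mod 360 = 57°
Analogous hues = 327° and 57°


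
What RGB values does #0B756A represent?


0B → 11 (R)
75 → 117 (G)
6A → 106 (B)
= RGB(11, 117, 106)


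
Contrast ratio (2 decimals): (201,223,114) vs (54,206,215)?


Linearize each sRGB channel c=v/255: c/12.92 if c ≤ 0.04045 else ((c+0.055)/1.055)^2.4
L = 0.2126×R_lin + 0.7152×G_lin + 0.0722×B_lin
Color 1 (201,223,114):
  R=201: 201/255≈0.7882 > 0.04045 → ((0.7882+0.055)/1.055)^2.4 ≈ 0.58408
  G=223: 223/255≈0.8745 > 0.04045 → ((0.8745+0.055)/1.055)^2.4 ≈ 0.73791
  B=114: 114/255≈0.4471 > 0.04045 → ((0.4471+0.055)/1.055)^2.4 ≈ 0.16827
  L1 = 0.2126×0.58408 + 0.7152×0.73791 + 0.0722×0.16827 ≈ 0.66408
Color 2 (54,206,215):
  R=54: 54/255≈0.2118 > 0.04045 → ((0.2118+0.055)/1.055)^2.4 ≈ 0.03689
  G=206: 206/255≈0.8078 > 0.04045 → ((0.8078+0.055)/1.055)^2.4 ≈ 0.61721
  B=215: 215/255≈0.8431 > 0.04045 → ((0.8431+0.055)/1.055)^2.4 ≈ 0.67954
  L2 = 0.2126×0.03689 + 0.7152×0.61721 + 0.0722×0.67954 ≈ 0.49833
Lighter = 0.66408, Darker = 0.49833
Ratio = (L_lighter + 0.05) / (L_darker + 0.05)
Ratio = (0.66408 + 0.05) / (0.49833 + 0.05) = 0.71408 / 0.54833 ≈ 1.3023
Ratio ≈ 1.30:1


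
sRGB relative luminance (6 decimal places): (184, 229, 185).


Linearize each channel (sRGB transfer function): c = v/255; c_lin = c/12.92 if c ≤ 0.04045, else ((c+0.055)/1.055)^2.4
  R: 184/255 ≈ 0.721569 > 0.04045 → ((0.721569+0.055)/1.055)^2.4 ≈ 0.479320
  G: 229/255 ≈ 0.898039 > 0.04045 → ((0.898039+0.055)/1.055)^2.4 ≈ 0.783538
  B: 185/255 ≈ 0.725490 > 0.04045 → ((0.725490+0.055)/1.055)^2.4 ≈ 0.485150
R_lin = 0.479320, G_lin = 0.783538, B_lin = 0.485150
L = 0.2126×R + 0.7152×G + 0.0722×B
L = 0.2126×0.479320 + 0.7152×0.783538 + 0.0722×0.485150
L ≈ 0.697318


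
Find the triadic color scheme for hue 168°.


Triadic: equally spaced at 120° intervals
H1 = 168°
H2 = (168 + 120) mod 360 = 288°
H3 = (168 + 240) mod 360 = 48°
Triadic = 168°, 288°, 48°


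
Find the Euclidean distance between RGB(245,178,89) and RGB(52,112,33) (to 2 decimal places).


d = √[(R₁-R₂)² + (G₁-G₂)² + (B₁-B₂)²]
d = √[(245-52)² + (178-112)² + (89-33)²]
d = √[37249 + 4356 + 3136]
d = √44741
d ≈ 211.52


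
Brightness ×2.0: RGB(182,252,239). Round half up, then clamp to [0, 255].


Multiply each channel by 2.0, round half up, clamp to [0, 255]
R: 182×2.0 = 364 → clamp → 255
G: 252×2.0 = 504 → clamp → 255
B: 239×2.0 = 478 → clamp → 255
= RGB(255, 255, 255)


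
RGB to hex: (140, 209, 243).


R = 140 → 8C (hex)
G = 209 → D1 (hex)
B = 243 → F3 (hex)
Hex = #8CD1F3


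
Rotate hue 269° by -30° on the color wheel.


New hue = (H + rotation) mod 360
New hue = (269 -30) mod 360
= 239 mod 360
= 239°


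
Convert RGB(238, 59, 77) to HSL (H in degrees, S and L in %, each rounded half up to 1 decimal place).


Normalize: R'=238/255≈0.9333, G'=59/255≈0.2314, B'=77/255≈0.3020
Max=238/255, Min=59/255, Δ=Max-Min=179/255
L = (Max+Min)/2 = (238+59)/510 = 297/510 = 0.58235… → L = 58.2%
L > 0.5 → S = Δ/(2-Max-Min) = 179/(510-238-59) = 179/213 = 0.84037… → S = 84.0%
(the 1/255 factors cancel in S and H, so raw channel differences can be used)
Max is R' → H = 60 × (((G-B)/Δ) mod 6) = 60 × (((59-77)/179) mod 6)
  (-18)/179 = -0.1005…; negative, so add 6 → 5.8994…
  H = 60 × 5.8994… = 353.966…° → H = 354.0°
= HSL(354.0°, 84.0%, 58.2%)


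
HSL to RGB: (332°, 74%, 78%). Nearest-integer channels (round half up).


H=332°, S=0.74, L=0.78
C = (1-|2L-1|)×S = (1-|0.56|)×0.74 = 0.3256
H' = H/60 = 332/60 ≈ 5.5333; X = C×(1-|H' mod 2 - 1|) ≈ 0.1519
m = L - C/2 = 0.78 - 0.1628 = 0.6172
Sector ⌊H'⌋ = 5 → (R',G',B') = (0.3256, 0.0, ≈0.1519)
RGB = ((R'+m)×255, (G'+m)×255, (B'+m)×255) = (240.414, 157.386, 196.1324)
Round half up → RGB(240, 157, 196)


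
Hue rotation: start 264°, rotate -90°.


New hue = (H + rotation) mod 360
New hue = (264 -90) mod 360
= 174 mod 360
= 174°


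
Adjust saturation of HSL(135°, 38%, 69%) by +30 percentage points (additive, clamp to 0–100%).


Original S = 38%
Adjustment = +30 percentage points
New S = 38 + (30) = 68
Clamp to [0, 100] → 68
= HSL(135°, 68%, 69%)


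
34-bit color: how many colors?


Colors = 2^bits = 2^34
= 17,179,869,184 colors


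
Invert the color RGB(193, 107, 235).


Invert: (255-R, 255-G, 255-B)
R: 255-193 = 62
G: 255-107 = 148
B: 255-235 = 20
= RGB(62, 148, 20)


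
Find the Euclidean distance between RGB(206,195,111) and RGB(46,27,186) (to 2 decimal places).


d = √[(R₁-R₂)² + (G₁-G₂)² + (B₁-B₂)²]
d = √[(206-46)² + (195-27)² + (111-186)²]
d = √[25600 + 28224 + 5625]
d = √59449
d ≈ 243.82


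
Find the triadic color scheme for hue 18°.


Triadic: equally spaced at 120° intervals
H1 = 18°
H2 = (18 + 120) mod 360 = 138°
H3 = (18 + 240) mod 360 = 258°
Triadic = 18°, 138°, 258°


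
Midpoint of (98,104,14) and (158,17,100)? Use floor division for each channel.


Midpoint: each channel = ⌊(C₁+C₂)/2⌋
R: ⌊(98+158)/2⌋ = 128
G: ⌊(104+17)/2⌋ = 60
B: ⌊(14+100)/2⌋ = 57
= RGB(128, 60, 57)


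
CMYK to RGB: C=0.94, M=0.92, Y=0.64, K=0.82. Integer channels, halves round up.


R = 255 × (1-C) × (1-K) = 255 × 0.06 × 0.18 = 2.754 → 3
G = 255 × (1-M) × (1-K) = 255 × 0.08 × 0.18 = 3.672 → 4
B = 255 × (1-Y) × (1-K) = 255 × 0.36 × 0.18 = 16.524 → 17
= RGB(3, 4, 17)


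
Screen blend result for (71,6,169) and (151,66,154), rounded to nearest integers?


Screen: C = 255 - (255-A)×(255-B)/255, rounded to nearest integer
R: 255 - (255-71)×(255-151)/255 = 255 - 19136/255 ≈ 255 - 75.043 = 179.957 → 180
G: 255 - (255-6)×(255-66)/255 = 255 - 47061/255 ≈ 255 - 184.553 = 70.447 → 70
B: 255 - (255-169)×(255-154)/255 = 255 - 8686/255 ≈ 255 - 34.063 = 220.937 → 221
= RGB(180, 70, 221)


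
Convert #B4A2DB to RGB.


B4 → 180 (R)
A2 → 162 (G)
DB → 219 (B)
= RGB(180, 162, 219)


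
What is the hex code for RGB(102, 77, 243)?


R = 102 → 66 (hex)
G = 77 → 4D (hex)
B = 243 → F3 (hex)
Hex = #664DF3


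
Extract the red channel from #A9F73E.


Color: #A9F73E
R = A9 = 169
G = F7 = 247
B = 3E = 62
Red = 169


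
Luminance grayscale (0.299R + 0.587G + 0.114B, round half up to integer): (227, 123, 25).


Gray = 0.299×R + 0.587×G + 0.114×B
Gray = 0.299×227 + 0.587×123 + 0.114×25
Gray = 67.873 + 72.201 + 2.850
Gray = 142.924 → round half up → 143
Gray = 143


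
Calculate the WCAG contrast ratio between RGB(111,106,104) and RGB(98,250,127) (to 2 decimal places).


Linearize each sRGB channel c=v/255: c/12.92 if c ≤ 0.04045 else ((c+0.055)/1.055)^2.4
L = 0.2126×R_lin + 0.7152×G_lin + 0.0722×B_lin
Color 1 (111,106,104):
  R=111: 111/255≈0.4353 > 0.04045 → ((0.4353+0.055)/1.055)^2.4 ≈ 0.15896
  G=106: 106/255≈0.4157 > 0.04045 → ((0.4157+0.055)/1.055)^2.4 ≈ 0.14413
  B=104: 104/255≈0.4078 > 0.04045 → ((0.4078+0.055)/1.055)^2.4 ≈ 0.13843
  L1 = 0.2126×0.15896 + 0.7152×0.14413 + 0.0722×0.13843 ≈ 0.14687
Color 2 (98,250,127):
  R=98: 98/255≈0.3843 > 0.04045 → ((0.3843+0.055)/1.055)^2.4 ≈ 0.12214
  G=250: 250/255≈0.9804 > 0.04045 → ((0.9804+0.055)/1.055)^2.4 ≈ 0.95597
  B=127: 127/255≈0.4980 > 0.04045 → ((0.4980+0.055)/1.055)^2.4 ≈ 0.21223
  L2 = 0.2126×0.12214 + 0.7152×0.95597 + 0.0722×0.21223 ≈ 0.72500
Lighter = 0.72500, Darker = 0.14687
Ratio = (L_lighter + 0.05) / (L_darker + 0.05)
Ratio = (0.72500 + 0.05) / (0.14687 + 0.05) = 0.77500 / 0.19687 ≈ 3.9366
Ratio ≈ 3.94:1


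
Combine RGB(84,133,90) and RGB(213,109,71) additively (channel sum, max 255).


Additive: each channel = min(255, C₁+C₂)
R: 84+213 = 297 → 255
G: 133+109 = 242 → 242
B: 90+71 = 161 → 161
= RGB(255, 242, 161)


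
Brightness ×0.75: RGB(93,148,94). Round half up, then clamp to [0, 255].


Multiply each channel by 0.75, round half up, clamp to [0, 255]
R: 93×0.75 = 69.75 → round → 70
G: 148×0.75 = 111
B: 94×0.75 = 70.5 → round → 71
= RGB(70, 111, 71)


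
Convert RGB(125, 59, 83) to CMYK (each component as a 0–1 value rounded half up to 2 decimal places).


R'=125/255≈0.4902, G'=59/255≈0.2314, B'=83/255≈0.3255
K = 1 - max(R',G',B') = 1 - 125/255 = 130/255 = 0.50980… → 0.51
(1-R'-K)/(1-K) simplifies to (max-R)/max with max = 125:
C = (125-125)/125 = 0/125 = 0 → 0.00
M = (125-59)/125 = 66/125 = 0.528 → 0.53
Y = (125-83)/125 = 42/125 = 0.336 → 0.34
= CMYK(0.00, 0.53, 0.34, 0.51)


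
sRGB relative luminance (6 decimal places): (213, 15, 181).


Linearize each channel (sRGB transfer function): c = v/255; c_lin = c/12.92 if c ≤ 0.04045, else ((c+0.055)/1.055)^2.4
  R: 213/255 ≈ 0.835294 > 0.04045 → ((0.835294+0.055)/1.055)^2.4 ≈ 0.665387
  G: 15/255 ≈ 0.058824 > 0.04045 → ((0.058824+0.055)/1.055)^2.4 ≈ 0.004777
  B: 181/255 ≈ 0.709804 > 0.04045 → ((0.709804+0.055)/1.055)^2.4 ≈ 0.462077
R_lin = 0.665387, G_lin = 0.004777, B_lin = 0.462077
L = 0.2126×R + 0.7152×G + 0.0722×B
L = 0.2126×0.665387 + 0.7152×0.004777 + 0.0722×0.462077
L ≈ 0.178240


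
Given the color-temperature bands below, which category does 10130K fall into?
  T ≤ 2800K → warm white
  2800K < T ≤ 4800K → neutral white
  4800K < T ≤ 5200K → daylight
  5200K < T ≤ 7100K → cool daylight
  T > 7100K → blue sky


Temperature: 10130K
10130K > 7100K → blue sky
Classification: blue sky


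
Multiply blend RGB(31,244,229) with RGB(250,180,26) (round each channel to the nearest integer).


Multiply: C = A×B/255, rounded to nearest integer
R: 31×250/255 = 7750/255 ≈ 30.392 → 30
G: 244×180/255 = 43920/255 ≈ 172.235 → 172
B: 229×26/255 = 5954/255 ≈ 23.349 → 23
= RGB(30, 172, 23)


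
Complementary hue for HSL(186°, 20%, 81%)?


Complement = opposite side of color wheel = hue + 180°
H' = (186 + 180) mod 360 = 6°
S and L unchanged.
= HSL(6°, 20%, 81%)
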